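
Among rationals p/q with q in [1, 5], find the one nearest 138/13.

53/5

Expand x = 138/13 as a continued fraction with the Euclidean algorithm:
  138 = 10*13 + 8, so a_0 = 10.
  13 = 1*8 + 5, so a_1 = 1.
  8 = 1*5 + 3, so a_2 = 1.
  5 = 1*3 + 2, so a_3 = 1.
  3 = 1*2 + 1, so a_4 = 1.
  2 = 2*1 + 0, so a_5 = 2.
so x = [10; 1, 1, 1, 1, 2].
Convergents (p_i = a_i*p_{i-1} + p_{i-2}, q_i = a_i*q_{i-1} + q_{i-2} with p_{-2}=0, p_{-1}=1, q_{-2}=1, q_{-1}=0), until the denominator exceeds 5:
  i=0: a_0=10, p_0 = 10*1 + 0 = 10, q_0 = 10*0 + 1 = 1.
  i=1: a_1=1, p_1 = 1*10 + 1 = 11, q_1 = 1*1 + 0 = 1.
  i=2: a_2=1, p_2 = 1*11 + 10 = 21, q_2 = 1*1 + 1 = 2.
  i=3: a_3=1, p_3 = 1*21 + 11 = 32, q_3 = 1*2 + 1 = 3.
  i=4: a_4=1, p_4 = 1*32 + 21 = 53, q_4 = 1*3 + 2 = 5.
  i=5: a_5=2, p_5 = 2*53 + 32 = 138, q_5 = 2*5 + 3 = 13.
q_5 = 13 > 5, so the last convergent with denominator <= 5 is p_4/q_4 = 53/5.
The closest fraction with denominator <= 5 is either p_4/q_4 or the intermediate fraction (k*p_4 + p_3)/(k*q_4 + q_3) with the largest k >= 1 whose denominator stays <= 5; these approach x as k grows, and every other convergent or intermediate fraction in range is farther away.
Largest k: floor((5 - q_3)/q_4) = floor((5 - 3)/5) = 0.
Since k = 0, no intermediate fraction beyond p_4/q_4 has denominator <= 5, so the convergent 53/5 is the closest (its error is |138*5 - 53*13|/(13*5) = 1/65).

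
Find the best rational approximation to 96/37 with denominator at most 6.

Expand x = 96/37 as a continued fraction with the Euclidean algorithm:
  96 = 2*37 + 22, so a_0 = 2.
  37 = 1*22 + 15, so a_1 = 1.
  22 = 1*15 + 7, so a_2 = 1.
  15 = 2*7 + 1, so a_3 = 2.
  7 = 7*1 + 0, so a_4 = 7.
so x = [2; 1, 1, 2, 7].
Convergents (p_i = a_i*p_{i-1} + p_{i-2}, q_i = a_i*q_{i-1} + q_{i-2} with p_{-2}=0, p_{-1}=1, q_{-2}=1, q_{-1}=0), until the denominator exceeds 6:
  i=0: a_0=2, p_0 = 2*1 + 0 = 2, q_0 = 2*0 + 1 = 1.
  i=1: a_1=1, p_1 = 1*2 + 1 = 3, q_1 = 1*1 + 0 = 1.
  i=2: a_2=1, p_2 = 1*3 + 2 = 5, q_2 = 1*1 + 1 = 2.
  i=3: a_3=2, p_3 = 2*5 + 3 = 13, q_3 = 2*2 + 1 = 5.
  i=4: a_4=7, p_4 = 7*13 + 5 = 96, q_4 = 7*5 + 2 = 37.
q_4 = 37 > 6, so the last convergent with denominator <= 6 is p_3/q_3 = 13/5.
The closest fraction with denominator <= 6 is either p_3/q_3 or the intermediate fraction (k*p_3 + p_2)/(k*q_3 + q_2) with the largest k >= 1 whose denominator stays <= 6; these approach x as k grows, and every other convergent or intermediate fraction in range is farther away.
Largest k: floor((6 - q_2)/q_3) = floor((6 - 2)/5) = 0.
Since k = 0, no intermediate fraction beyond p_3/q_3 has denominator <= 6, so the convergent 13/5 is the closest (its error is |96*5 - 13*37|/(37*5) = 1/185).

13/5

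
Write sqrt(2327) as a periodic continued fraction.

[48; (4, 5, 2, 2, 1, 6, 1, 2, 2, 5, 4, 96)]

Write x_i = (sqrt(2327) + m_i)/d_i with (m_0, d_0) = (0, 1). a_0 = floor(sqrt(2327)) = 48, since 48^2 = 2304 <= 2327 < 2401 = 49^2.
Iterate m_{i+1} = d_i*a_i - m_i, d_{i+1} = (2327 - m_{i+1}^2)/d_i, a_{i+1} = floor((a_0 + m_{i+1})/d_{i+1}):
  m_1 = 1*48 - 0 = 48, d_1 = (2327 - 48^2)/1 = 23/1 = 23, a_1 = floor((48 + 48)/23) = 4.
  m_2 = 23*4 - 48 = 44, d_2 = (2327 - 44^2)/23 = 391/23 = 17, a_2 = floor((48 + 44)/17) = 5.
  m_3 = 17*5 - 44 = 41, d_3 = (2327 - 41^2)/17 = 646/17 = 38, a_3 = floor((48 + 41)/38) = 2.
  m_4 = 38*2 - 41 = 35, d_4 = (2327 - 35^2)/38 = 1102/38 = 29, a_4 = floor((48 + 35)/29) = 2.
  m_5 = 29*2 - 35 = 23, d_5 = (2327 - 23^2)/29 = 1798/29 = 62, a_5 = floor((48 + 23)/62) = 1.
  m_6 = 62*1 - 23 = 39, d_6 = (2327 - 39^2)/62 = 806/62 = 13, a_6 = floor((48 + 39)/13) = 6.
  m_7 = 13*6 - 39 = 39, d_7 = (2327 - 39^2)/13 = 806/13 = 62, a_7 = floor((48 + 39)/62) = 1.
  m_8 = 62*1 - 39 = 23, d_8 = (2327 - 23^2)/62 = 1798/62 = 29, a_8 = floor((48 + 23)/29) = 2.
  m_9 = 29*2 - 23 = 35, d_9 = (2327 - 35^2)/29 = 1102/29 = 38, a_9 = floor((48 + 35)/38) = 2.
  m_10 = 38*2 - 35 = 41, d_10 = (2327 - 41^2)/38 = 646/38 = 17, a_10 = floor((48 + 41)/17) = 5.
  m_11 = 17*5 - 41 = 44, d_11 = (2327 - 44^2)/17 = 391/17 = 23, a_11 = floor((48 + 44)/23) = 4.
  m_12 = 23*4 - 44 = 48, d_12 = (2327 - 48^2)/23 = 23/23 = 1, a_12 = floor((48 + 48)/1) = 96.
  m_13 = 1*96 - 48 = 48, d_13 = (2327 - 48^2)/1 = 23/1 = 23: (m_13, d_13) = (m_1, d_1) = (48, 23), so from here the quotients repeat a_1, ..., a_12; the period length is 12.
Hence the expansion of sqrt(2327) is a_0 = 48 followed by the repeating block 4, 5, 2, 2, 1, 6, 1, 2, 2, 5, 4, 96 (period 12).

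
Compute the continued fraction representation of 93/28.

Run the Euclidean algorithm on 93 and 28; the successive quotients are the partial quotients a_0, a_1, ... (each step inverts the fractional part left over by the previous one):
  93 = 3*28 + 9, so a_0 = 3.
  28 = 3*9 + 1, so a_1 = 3.
  9 = 9*1 + 0, so a_2 = 9.
The remainder reaches 0 after 3 divisions, so the expansion has 3 partial quotients, read off in order.

[3; 3, 9]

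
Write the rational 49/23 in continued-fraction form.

Run the Euclidean algorithm on 49 and 23; the successive quotients are the partial quotients a_0, a_1, ... (each step inverts the fractional part left over by the previous one):
  49 = 2*23 + 3, so a_0 = 2.
  23 = 7*3 + 2, so a_1 = 7.
  3 = 1*2 + 1, so a_2 = 1.
  2 = 2*1 + 0, so a_3 = 2.
The remainder reaches 0 after 4 divisions, so the expansion has 4 partial quotients, read off in order.

[2; 7, 1, 2]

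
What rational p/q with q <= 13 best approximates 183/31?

Expand x = 183/31 as a continued fraction with the Euclidean algorithm:
  183 = 5*31 + 28, so a_0 = 5.
  31 = 1*28 + 3, so a_1 = 1.
  28 = 9*3 + 1, so a_2 = 9.
  3 = 3*1 + 0, so a_3 = 3.
so x = [5; 1, 9, 3].
Convergents (p_i = a_i*p_{i-1} + p_{i-2}, q_i = a_i*q_{i-1} + q_{i-2} with p_{-2}=0, p_{-1}=1, q_{-2}=1, q_{-1}=0), until the denominator exceeds 13:
  i=0: a_0=5, p_0 = 5*1 + 0 = 5, q_0 = 5*0 + 1 = 1.
  i=1: a_1=1, p_1 = 1*5 + 1 = 6, q_1 = 1*1 + 0 = 1.
  i=2: a_2=9, p_2 = 9*6 + 5 = 59, q_2 = 9*1 + 1 = 10.
  i=3: a_3=3, p_3 = 3*59 + 6 = 183, q_3 = 3*10 + 1 = 31.
q_3 = 31 > 13, so the last convergent with denominator <= 13 is p_2/q_2 = 59/10.
The closest fraction with denominator <= 13 is either p_2/q_2 or the intermediate fraction (k*p_2 + p_1)/(k*q_2 + q_1) with the largest k >= 1 whose denominator stays <= 13; these approach x as k grows, and every other convergent or intermediate fraction in range is farther away.
Largest k: floor((13 - q_1)/q_2) = floor((13 - 1)/10) = 1.
That gives (1*59 + 6)/(1*10 + 1) = 65/11.
Compare the errors: |x - 59/10| = |183*10 - 59*31|/(31*10) = 1/310, and |x - 65/11| = |183*11 - 65*31|/(31*11) = 2/341.
Cross-multiplying, 1*341 = 341 < 620 = 2*310, so 1/310 is smaller: the convergent 59/10 is closer to x than 65/11.

59/10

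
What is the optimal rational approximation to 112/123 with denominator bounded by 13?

Expand x = 112/123 as a continued fraction with the Euclidean algorithm:
  112 = 0*123 + 112, so a_0 = 0.
  123 = 1*112 + 11, so a_1 = 1.
  112 = 10*11 + 2, so a_2 = 10.
  11 = 5*2 + 1, so a_3 = 5.
  2 = 2*1 + 0, so a_4 = 2.
so x = [0; 1, 10, 5, 2].
Convergents (p_i = a_i*p_{i-1} + p_{i-2}, q_i = a_i*q_{i-1} + q_{i-2} with p_{-2}=0, p_{-1}=1, q_{-2}=1, q_{-1}=0), until the denominator exceeds 13:
  i=0: a_0=0, p_0 = 0*1 + 0 = 0, q_0 = 0*0 + 1 = 1.
  i=1: a_1=1, p_1 = 1*0 + 1 = 1, q_1 = 1*1 + 0 = 1.
  i=2: a_2=10, p_2 = 10*1 + 0 = 10, q_2 = 10*1 + 1 = 11.
  i=3: a_3=5, p_3 = 5*10 + 1 = 51, q_3 = 5*11 + 1 = 56.
q_3 = 56 > 13, so the last convergent with denominator <= 13 is p_2/q_2 = 10/11.
The closest fraction with denominator <= 13 is either p_2/q_2 or the intermediate fraction (k*p_2 + p_1)/(k*q_2 + q_1) with the largest k >= 1 whose denominator stays <= 13; these approach x as k grows, and every other convergent or intermediate fraction in range is farther away.
Largest k: floor((13 - q_1)/q_2) = floor((13 - 1)/11) = 1.
That gives (1*10 + 1)/(1*11 + 1) = 11/12.
Compare the errors: |x - 10/11| = |112*11 - 10*123|/(123*11) = 2/1353, and |x - 11/12| = |112*12 - 11*123|/(123*12) = 9/1476.
Cross-multiplying, 2*1476 = 2952 < 12177 = 9*1353, so 2/1353 is smaller: the convergent 10/11 is closer to x than 11/12.

10/11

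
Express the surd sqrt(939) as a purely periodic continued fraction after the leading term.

Write x_i = (sqrt(939) + m_i)/d_i with (m_0, d_0) = (0, 1). a_0 = floor(sqrt(939)) = 30, since 30^2 = 900 <= 939 < 961 = 31^2.
Iterate m_{i+1} = d_i*a_i - m_i, d_{i+1} = (939 - m_{i+1}^2)/d_i, a_{i+1} = floor((a_0 + m_{i+1})/d_{i+1}):
  m_1 = 1*30 - 0 = 30, d_1 = (939 - 30^2)/1 = 39/1 = 39, a_1 = floor((30 + 30)/39) = 1.
  m_2 = 39*1 - 30 = 9, d_2 = (939 - 9^2)/39 = 858/39 = 22, a_2 = floor((30 + 9)/22) = 1.
  m_3 = 22*1 - 9 = 13, d_3 = (939 - 13^2)/22 = 770/22 = 35, a_3 = floor((30 + 13)/35) = 1.
  m_4 = 35*1 - 13 = 22, d_4 = (939 - 22^2)/35 = 455/35 = 13, a_4 = floor((30 + 22)/13) = 4.
  m_5 = 13*4 - 22 = 30, d_5 = (939 - 30^2)/13 = 39/13 = 3, a_5 = floor((30 + 30)/3) = 20.
  m_6 = 3*20 - 30 = 30, d_6 = (939 - 30^2)/3 = 39/3 = 13, a_6 = floor((30 + 30)/13) = 4.
  m_7 = 13*4 - 30 = 22, d_7 = (939 - 22^2)/13 = 455/13 = 35, a_7 = floor((30 + 22)/35) = 1.
  m_8 = 35*1 - 22 = 13, d_8 = (939 - 13^2)/35 = 770/35 = 22, a_8 = floor((30 + 13)/22) = 1.
  m_9 = 22*1 - 13 = 9, d_9 = (939 - 9^2)/22 = 858/22 = 39, a_9 = floor((30 + 9)/39) = 1.
  m_10 = 39*1 - 9 = 30, d_10 = (939 - 30^2)/39 = 39/39 = 1, a_10 = floor((30 + 30)/1) = 60.
  m_11 = 1*60 - 30 = 30, d_11 = (939 - 30^2)/1 = 39/1 = 39: (m_11, d_11) = (m_1, d_1) = (30, 39), so from here the quotients repeat a_1, ..., a_10; the period length is 10.
Hence the expansion of sqrt(939) is a_0 = 30 followed by the repeating block 1, 1, 1, 4, 20, 4, 1, 1, 1, 60 (period 10).

[30; (1, 1, 1, 4, 20, 4, 1, 1, 1, 60)]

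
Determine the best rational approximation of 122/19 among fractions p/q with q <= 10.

45/7

Expand x = 122/19 as a continued fraction with the Euclidean algorithm:
  122 = 6*19 + 8, so a_0 = 6.
  19 = 2*8 + 3, so a_1 = 2.
  8 = 2*3 + 2, so a_2 = 2.
  3 = 1*2 + 1, so a_3 = 1.
  2 = 2*1 + 0, so a_4 = 2.
so x = [6; 2, 2, 1, 2].
Convergents (p_i = a_i*p_{i-1} + p_{i-2}, q_i = a_i*q_{i-1} + q_{i-2} with p_{-2}=0, p_{-1}=1, q_{-2}=1, q_{-1}=0), until the denominator exceeds 10:
  i=0: a_0=6, p_0 = 6*1 + 0 = 6, q_0 = 6*0 + 1 = 1.
  i=1: a_1=2, p_1 = 2*6 + 1 = 13, q_1 = 2*1 + 0 = 2.
  i=2: a_2=2, p_2 = 2*13 + 6 = 32, q_2 = 2*2 + 1 = 5.
  i=3: a_3=1, p_3 = 1*32 + 13 = 45, q_3 = 1*5 + 2 = 7.
  i=4: a_4=2, p_4 = 2*45 + 32 = 122, q_4 = 2*7 + 5 = 19.
q_4 = 19 > 10, so the last convergent with denominator <= 10 is p_3/q_3 = 45/7.
The closest fraction with denominator <= 10 is either p_3/q_3 or the intermediate fraction (k*p_3 + p_2)/(k*q_3 + q_2) with the largest k >= 1 whose denominator stays <= 10; these approach x as k grows, and every other convergent or intermediate fraction in range is farther away.
Largest k: floor((10 - q_2)/q_3) = floor((10 - 5)/7) = 0.
Since k = 0, no intermediate fraction beyond p_3/q_3 has denominator <= 10, so the convergent 45/7 is the closest (its error is |122*7 - 45*19|/(19*7) = 1/133).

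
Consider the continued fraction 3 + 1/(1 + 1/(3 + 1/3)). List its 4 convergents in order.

Using the convergent recurrence p_i = a_i*p_{i-1} + p_{i-2}, q_i = a_i*q_{i-1} + q_{i-2} with p_{-2}=0, p_{-1}=1, q_{-2}=1, q_{-1}=0:
  i=0: a_0=3, p_0 = 3*1 + 0 = 3, q_0 = 3*0 + 1 = 1.
  i=1: a_1=1, p_1 = 1*3 + 1 = 4, q_1 = 1*1 + 0 = 1.
  i=2: a_2=3, p_2 = 3*4 + 3 = 15, q_2 = 3*1 + 1 = 4.
  i=3: a_3=3, p_3 = 3*15 + 4 = 49, q_3 = 3*4 + 1 = 13.

3/1, 4/1, 15/4, 49/13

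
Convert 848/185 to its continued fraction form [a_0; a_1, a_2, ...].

Run the Euclidean algorithm on 848 and 185; the successive quotients are the partial quotients a_0, a_1, ... (each step inverts the fractional part left over by the previous one):
  848 = 4*185 + 108, so a_0 = 4.
  185 = 1*108 + 77, so a_1 = 1.
  108 = 1*77 + 31, so a_2 = 1.
  77 = 2*31 + 15, so a_3 = 2.
  31 = 2*15 + 1, so a_4 = 2.
  15 = 15*1 + 0, so a_5 = 15.
The remainder reaches 0 after 6 divisions, so the expansion has 6 partial quotients, read off in order.

[4; 1, 1, 2, 2, 15]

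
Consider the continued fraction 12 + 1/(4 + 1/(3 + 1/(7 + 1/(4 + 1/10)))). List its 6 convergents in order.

12/1, 49/4, 159/13, 1162/95, 4807/393, 49232/4025

Using the convergent recurrence p_i = a_i*p_{i-1} + p_{i-2}, q_i = a_i*q_{i-1} + q_{i-2} with p_{-2}=0, p_{-1}=1, q_{-2}=1, q_{-1}=0:
  i=0: a_0=12, p_0 = 12*1 + 0 = 12, q_0 = 12*0 + 1 = 1.
  i=1: a_1=4, p_1 = 4*12 + 1 = 49, q_1 = 4*1 + 0 = 4.
  i=2: a_2=3, p_2 = 3*49 + 12 = 159, q_2 = 3*4 + 1 = 13.
  i=3: a_3=7, p_3 = 7*159 + 49 = 1162, q_3 = 7*13 + 4 = 95.
  i=4: a_4=4, p_4 = 4*1162 + 159 = 4807, q_4 = 4*95 + 13 = 393.
  i=5: a_5=10, p_5 = 10*4807 + 1162 = 49232, q_5 = 10*393 + 95 = 4025.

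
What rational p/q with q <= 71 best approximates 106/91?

78/67

Expand x = 106/91 as a continued fraction with the Euclidean algorithm:
  106 = 1*91 + 15, so a_0 = 1.
  91 = 6*15 + 1, so a_1 = 6.
  15 = 15*1 + 0, so a_2 = 15.
so x = [1; 6, 15].
Convergents (p_i = a_i*p_{i-1} + p_{i-2}, q_i = a_i*q_{i-1} + q_{i-2} with p_{-2}=0, p_{-1}=1, q_{-2}=1, q_{-1}=0), until the denominator exceeds 71:
  i=0: a_0=1, p_0 = 1*1 + 0 = 1, q_0 = 1*0 + 1 = 1.
  i=1: a_1=6, p_1 = 6*1 + 1 = 7, q_1 = 6*1 + 0 = 6.
  i=2: a_2=15, p_2 = 15*7 + 1 = 106, q_2 = 15*6 + 1 = 91.
q_2 = 91 > 71, so the last convergent with denominator <= 71 is p_1/q_1 = 7/6.
The closest fraction with denominator <= 71 is either p_1/q_1 or the intermediate fraction (k*p_1 + p_0)/(k*q_1 + q_0) with the largest k >= 1 whose denominator stays <= 71; these approach x as k grows, and every other convergent or intermediate fraction in range is farther away.
Largest k: floor((71 - q_0)/q_1) = floor((71 - 1)/6) = 11.
That gives (11*7 + 1)/(11*6 + 1) = 78/67.
Compare the errors: |x - 7/6| = |106*6 - 7*91|/(91*6) = 1/546, and |x - 78/67| = |106*67 - 78*91|/(91*67) = 4/6097.
Cross-multiplying, 4*546 = 2184 < 6097 = 1*6097, so 4/6097 is smaller: the intermediate fraction 78/67 is closer to x than 7/6.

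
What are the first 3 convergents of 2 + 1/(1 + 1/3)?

Using the convergent recurrence p_i = a_i*p_{i-1} + p_{i-2}, q_i = a_i*q_{i-1} + q_{i-2} with p_{-2}=0, p_{-1}=1, q_{-2}=1, q_{-1}=0:
  i=0: a_0=2, p_0 = 2*1 + 0 = 2, q_0 = 2*0 + 1 = 1.
  i=1: a_1=1, p_1 = 1*2 + 1 = 3, q_1 = 1*1 + 0 = 1.
  i=2: a_2=3, p_2 = 3*3 + 2 = 11, q_2 = 3*1 + 1 = 4.

2/1, 3/1, 11/4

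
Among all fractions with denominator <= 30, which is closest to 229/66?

59/17

Expand x = 229/66 as a continued fraction with the Euclidean algorithm:
  229 = 3*66 + 31, so a_0 = 3.
  66 = 2*31 + 4, so a_1 = 2.
  31 = 7*4 + 3, so a_2 = 7.
  4 = 1*3 + 1, so a_3 = 1.
  3 = 3*1 + 0, so a_4 = 3.
so x = [3; 2, 7, 1, 3].
Convergents (p_i = a_i*p_{i-1} + p_{i-2}, q_i = a_i*q_{i-1} + q_{i-2} with p_{-2}=0, p_{-1}=1, q_{-2}=1, q_{-1}=0), until the denominator exceeds 30:
  i=0: a_0=3, p_0 = 3*1 + 0 = 3, q_0 = 3*0 + 1 = 1.
  i=1: a_1=2, p_1 = 2*3 + 1 = 7, q_1 = 2*1 + 0 = 2.
  i=2: a_2=7, p_2 = 7*7 + 3 = 52, q_2 = 7*2 + 1 = 15.
  i=3: a_3=1, p_3 = 1*52 + 7 = 59, q_3 = 1*15 + 2 = 17.
  i=4: a_4=3, p_4 = 3*59 + 52 = 229, q_4 = 3*17 + 15 = 66.
q_4 = 66 > 30, so the last convergent with denominator <= 30 is p_3/q_3 = 59/17.
The closest fraction with denominator <= 30 is either p_3/q_3 or the intermediate fraction (k*p_3 + p_2)/(k*q_3 + q_2) with the largest k >= 1 whose denominator stays <= 30; these approach x as k grows, and every other convergent or intermediate fraction in range is farther away.
Largest k: floor((30 - q_2)/q_3) = floor((30 - 15)/17) = 0.
Since k = 0, no intermediate fraction beyond p_3/q_3 has denominator <= 30, so the convergent 59/17 is the closest (its error is |229*17 - 59*66|/(66*17) = 1/1122).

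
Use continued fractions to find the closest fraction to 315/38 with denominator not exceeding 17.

58/7

Expand x = 315/38 as a continued fraction with the Euclidean algorithm:
  315 = 8*38 + 11, so a_0 = 8.
  38 = 3*11 + 5, so a_1 = 3.
  11 = 2*5 + 1, so a_2 = 2.
  5 = 5*1 + 0, so a_3 = 5.
so x = [8; 3, 2, 5].
Convergents (p_i = a_i*p_{i-1} + p_{i-2}, q_i = a_i*q_{i-1} + q_{i-2} with p_{-2}=0, p_{-1}=1, q_{-2}=1, q_{-1}=0), until the denominator exceeds 17:
  i=0: a_0=8, p_0 = 8*1 + 0 = 8, q_0 = 8*0 + 1 = 1.
  i=1: a_1=3, p_1 = 3*8 + 1 = 25, q_1 = 3*1 + 0 = 3.
  i=2: a_2=2, p_2 = 2*25 + 8 = 58, q_2 = 2*3 + 1 = 7.
  i=3: a_3=5, p_3 = 5*58 + 25 = 315, q_3 = 5*7 + 3 = 38.
q_3 = 38 > 17, so the last convergent with denominator <= 17 is p_2/q_2 = 58/7.
The closest fraction with denominator <= 17 is either p_2/q_2 or the intermediate fraction (k*p_2 + p_1)/(k*q_2 + q_1) with the largest k >= 1 whose denominator stays <= 17; these approach x as k grows, and every other convergent or intermediate fraction in range is farther away.
Largest k: floor((17 - q_1)/q_2) = floor((17 - 3)/7) = 2.
That gives (2*58 + 25)/(2*7 + 3) = 141/17.
Compare the errors: |x - 58/7| = |315*7 - 58*38|/(38*7) = 1/266, and |x - 141/17| = |315*17 - 141*38|/(38*17) = 3/646.
Cross-multiplying, 1*646 = 646 < 798 = 3*266, so 1/266 is smaller: the convergent 58/7 is closer to x than 141/17.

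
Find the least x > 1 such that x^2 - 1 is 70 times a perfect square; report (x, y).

First expand sqrt(70) as a continued fraction. With x_i = (sqrt(70) + m_i)/d_i and (m_0, d_0) = (0, 1): a_0 = floor(sqrt(70)) = 8, since 8^2 = 64 <= 70 < 81 = 9^2.
Iterate m_{i+1} = d_i*a_i - m_i, d_{i+1} = (70 - m_{i+1}^2)/d_i, a_{i+1} = floor((a_0 + m_{i+1})/d_{i+1}):
  m_1 = 1*8 - 0 = 8, d_1 = (70 - 8^2)/1 = 6/1 = 6, a_1 = floor((8 + 8)/6) = 2.
  m_2 = 6*2 - 8 = 4, d_2 = (70 - 4^2)/6 = 54/6 = 9, a_2 = floor((8 + 4)/9) = 1.
  m_3 = 9*1 - 4 = 5, d_3 = (70 - 5^2)/9 = 45/9 = 5, a_3 = floor((8 + 5)/5) = 2.
  m_4 = 5*2 - 5 = 5, d_4 = (70 - 5^2)/5 = 45/5 = 9, a_4 = floor((8 + 5)/9) = 1.
  m_5 = 9*1 - 5 = 4, d_5 = (70 - 4^2)/9 = 54/9 = 6, a_5 = floor((8 + 4)/6) = 2.
  m_6 = 6*2 - 4 = 8, d_6 = (70 - 8^2)/6 = 6/6 = 1, a_6 = floor((8 + 8)/1) = 16.
  m_7 = 1*16 - 8 = 8, d_7 = (70 - 8^2)/1 = 6/1 = 6: (m_7, d_7) = (m_1, d_1) = (8, 6), so from here the quotients repeat a_1, ..., a_6; the period length is 6.
So sqrt(70) = [8; (2, 1, 2, 1, 2, 16)] with period length k = 6.
k is even, so the fundamental solution of x^2 - 70y^2 = 1 is (p_{k-1}, q_{k-1}) = (p_5, q_5); compute convergents through index 5.
Convergents (p_i = a_i*p_{i-1} + p_{i-2}, q_i = a_i*q_{i-1} + q_{i-2} with p_{-2}=0, p_{-1}=1, q_{-2}=1, q_{-1}=0):
  i=0: a_0=8, p_0 = 8*1 + 0 = 8, q_0 = 8*0 + 1 = 1.
  i=1: a_1=2, p_1 = 2*8 + 1 = 17, q_1 = 2*1 + 0 = 2.
  i=2: a_2=1, p_2 = 1*17 + 8 = 25, q_2 = 1*2 + 1 = 3.
  i=3: a_3=2, p_3 = 2*25 + 17 = 67, q_3 = 2*3 + 2 = 8.
  i=4: a_4=1, p_4 = 1*67 + 25 = 92, q_4 = 1*8 + 3 = 11.
  i=5: a_5=2, p_5 = 2*92 + 67 = 251, q_5 = 2*11 + 8 = 30.
Check: 251^2 - 70*30^2 = 63001 - 63000 = 1, so (x, y) = (251, 30) solves the equation, and by the theorem it is the least positive solution.

(x, y) = (251, 30)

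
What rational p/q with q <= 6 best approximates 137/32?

Expand x = 137/32 as a continued fraction with the Euclidean algorithm:
  137 = 4*32 + 9, so a_0 = 4.
  32 = 3*9 + 5, so a_1 = 3.
  9 = 1*5 + 4, so a_2 = 1.
  5 = 1*4 + 1, so a_3 = 1.
  4 = 4*1 + 0, so a_4 = 4.
so x = [4; 3, 1, 1, 4].
Convergents (p_i = a_i*p_{i-1} + p_{i-2}, q_i = a_i*q_{i-1} + q_{i-2} with p_{-2}=0, p_{-1}=1, q_{-2}=1, q_{-1}=0), until the denominator exceeds 6:
  i=0: a_0=4, p_0 = 4*1 + 0 = 4, q_0 = 4*0 + 1 = 1.
  i=1: a_1=3, p_1 = 3*4 + 1 = 13, q_1 = 3*1 + 0 = 3.
  i=2: a_2=1, p_2 = 1*13 + 4 = 17, q_2 = 1*3 + 1 = 4.
  i=3: a_3=1, p_3 = 1*17 + 13 = 30, q_3 = 1*4 + 3 = 7.
q_3 = 7 > 6, so the last convergent with denominator <= 6 is p_2/q_2 = 17/4.
The closest fraction with denominator <= 6 is either p_2/q_2 or the intermediate fraction (k*p_2 + p_1)/(k*q_2 + q_1) with the largest k >= 1 whose denominator stays <= 6; these approach x as k grows, and every other convergent or intermediate fraction in range is farther away.
Largest k: floor((6 - q_1)/q_2) = floor((6 - 3)/4) = 0.
Since k = 0, no intermediate fraction beyond p_2/q_2 has denominator <= 6, so the convergent 17/4 is the closest (its error is |137*4 - 17*32|/(32*4) = 4/128).

17/4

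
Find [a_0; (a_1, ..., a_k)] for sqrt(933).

[30; (1, 1, 5, 20, 5, 1, 1, 60)]

Write x_i = (sqrt(933) + m_i)/d_i with (m_0, d_0) = (0, 1). a_0 = floor(sqrt(933)) = 30, since 30^2 = 900 <= 933 < 961 = 31^2.
Iterate m_{i+1} = d_i*a_i - m_i, d_{i+1} = (933 - m_{i+1}^2)/d_i, a_{i+1} = floor((a_0 + m_{i+1})/d_{i+1}):
  m_1 = 1*30 - 0 = 30, d_1 = (933 - 30^2)/1 = 33/1 = 33, a_1 = floor((30 + 30)/33) = 1.
  m_2 = 33*1 - 30 = 3, d_2 = (933 - 3^2)/33 = 924/33 = 28, a_2 = floor((30 + 3)/28) = 1.
  m_3 = 28*1 - 3 = 25, d_3 = (933 - 25^2)/28 = 308/28 = 11, a_3 = floor((30 + 25)/11) = 5.
  m_4 = 11*5 - 25 = 30, d_4 = (933 - 30^2)/11 = 33/11 = 3, a_4 = floor((30 + 30)/3) = 20.
  m_5 = 3*20 - 30 = 30, d_5 = (933 - 30^2)/3 = 33/3 = 11, a_5 = floor((30 + 30)/11) = 5.
  m_6 = 11*5 - 30 = 25, d_6 = (933 - 25^2)/11 = 308/11 = 28, a_6 = floor((30 + 25)/28) = 1.
  m_7 = 28*1 - 25 = 3, d_7 = (933 - 3^2)/28 = 924/28 = 33, a_7 = floor((30 + 3)/33) = 1.
  m_8 = 33*1 - 3 = 30, d_8 = (933 - 30^2)/33 = 33/33 = 1, a_8 = floor((30 + 30)/1) = 60.
  m_9 = 1*60 - 30 = 30, d_9 = (933 - 30^2)/1 = 33/1 = 33: (m_9, d_9) = (m_1, d_1) = (30, 33), so from here the quotients repeat a_1, ..., a_8; the period length is 8.
Hence the expansion of sqrt(933) is a_0 = 30 followed by the repeating block 1, 1, 5, 20, 5, 1, 1, 60 (period 8).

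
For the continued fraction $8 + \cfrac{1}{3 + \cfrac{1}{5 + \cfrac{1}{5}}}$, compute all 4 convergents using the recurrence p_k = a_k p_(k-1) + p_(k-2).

Using the convergent recurrence p_i = a_i*p_{i-1} + p_{i-2}, q_i = a_i*q_{i-1} + q_{i-2} with p_{-2}=0, p_{-1}=1, q_{-2}=1, q_{-1}=0:
  i=0: a_0=8, p_0 = 8*1 + 0 = 8, q_0 = 8*0 + 1 = 1.
  i=1: a_1=3, p_1 = 3*8 + 1 = 25, q_1 = 3*1 + 0 = 3.
  i=2: a_2=5, p_2 = 5*25 + 8 = 133, q_2 = 5*3 + 1 = 16.
  i=3: a_3=5, p_3 = 5*133 + 25 = 690, q_3 = 5*16 + 3 = 83.

8/1, 25/3, 133/16, 690/83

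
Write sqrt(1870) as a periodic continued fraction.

[43; (4, 9, 2, 1, 3, 2, 3, 1, 2, 9, 4, 86)]

Write x_i = (sqrt(1870) + m_i)/d_i with (m_0, d_0) = (0, 1). a_0 = floor(sqrt(1870)) = 43, since 43^2 = 1849 <= 1870 < 1936 = 44^2.
Iterate m_{i+1} = d_i*a_i - m_i, d_{i+1} = (1870 - m_{i+1}^2)/d_i, a_{i+1} = floor((a_0 + m_{i+1})/d_{i+1}):
  m_1 = 1*43 - 0 = 43, d_1 = (1870 - 43^2)/1 = 21/1 = 21, a_1 = floor((43 + 43)/21) = 4.
  m_2 = 21*4 - 43 = 41, d_2 = (1870 - 41^2)/21 = 189/21 = 9, a_2 = floor((43 + 41)/9) = 9.
  m_3 = 9*9 - 41 = 40, d_3 = (1870 - 40^2)/9 = 270/9 = 30, a_3 = floor((43 + 40)/30) = 2.
  m_4 = 30*2 - 40 = 20, d_4 = (1870 - 20^2)/30 = 1470/30 = 49, a_4 = floor((43 + 20)/49) = 1.
  m_5 = 49*1 - 20 = 29, d_5 = (1870 - 29^2)/49 = 1029/49 = 21, a_5 = floor((43 + 29)/21) = 3.
  m_6 = 21*3 - 29 = 34, d_6 = (1870 - 34^2)/21 = 714/21 = 34, a_6 = floor((43 + 34)/34) = 2.
  m_7 = 34*2 - 34 = 34, d_7 = (1870 - 34^2)/34 = 714/34 = 21, a_7 = floor((43 + 34)/21) = 3.
  m_8 = 21*3 - 34 = 29, d_8 = (1870 - 29^2)/21 = 1029/21 = 49, a_8 = floor((43 + 29)/49) = 1.
  m_9 = 49*1 - 29 = 20, d_9 = (1870 - 20^2)/49 = 1470/49 = 30, a_9 = floor((43 + 20)/30) = 2.
  m_10 = 30*2 - 20 = 40, d_10 = (1870 - 40^2)/30 = 270/30 = 9, a_10 = floor((43 + 40)/9) = 9.
  m_11 = 9*9 - 40 = 41, d_11 = (1870 - 41^2)/9 = 189/9 = 21, a_11 = floor((43 + 41)/21) = 4.
  m_12 = 21*4 - 41 = 43, d_12 = (1870 - 43^2)/21 = 21/21 = 1, a_12 = floor((43 + 43)/1) = 86.
  m_13 = 1*86 - 43 = 43, d_13 = (1870 - 43^2)/1 = 21/1 = 21: (m_13, d_13) = (m_1, d_1) = (43, 21), so from here the quotients repeat a_1, ..., a_12; the period length is 12.
Hence the expansion of sqrt(1870) is a_0 = 43 followed by the repeating block 4, 9, 2, 1, 3, 2, 3, 1, 2, 9, 4, 86 (period 12).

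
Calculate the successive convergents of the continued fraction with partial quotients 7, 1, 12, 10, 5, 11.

Using the convergent recurrence p_i = a_i*p_{i-1} + p_{i-2}, q_i = a_i*q_{i-1} + q_{i-2} with p_{-2}=0, p_{-1}=1, q_{-2}=1, q_{-1}=0:
  i=0: a_0=7, p_0 = 7*1 + 0 = 7, q_0 = 7*0 + 1 = 1.
  i=1: a_1=1, p_1 = 1*7 + 1 = 8, q_1 = 1*1 + 0 = 1.
  i=2: a_2=12, p_2 = 12*8 + 7 = 103, q_2 = 12*1 + 1 = 13.
  i=3: a_3=10, p_3 = 10*103 + 8 = 1038, q_3 = 10*13 + 1 = 131.
  i=4: a_4=5, p_4 = 5*1038 + 103 = 5293, q_4 = 5*131 + 13 = 668.
  i=5: a_5=11, p_5 = 11*5293 + 1038 = 59261, q_5 = 11*668 + 131 = 7479.

7/1, 8/1, 103/13, 1038/131, 5293/668, 59261/7479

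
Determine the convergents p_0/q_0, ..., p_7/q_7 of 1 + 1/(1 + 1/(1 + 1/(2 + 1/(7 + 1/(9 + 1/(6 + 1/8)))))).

Using the convergent recurrence p_i = a_i*p_{i-1} + p_{i-2}, q_i = a_i*q_{i-1} + q_{i-2} with p_{-2}=0, p_{-1}=1, q_{-2}=1, q_{-1}=0:
  i=0: a_0=1, p_0 = 1*1 + 0 = 1, q_0 = 1*0 + 1 = 1.
  i=1: a_1=1, p_1 = 1*1 + 1 = 2, q_1 = 1*1 + 0 = 1.
  i=2: a_2=1, p_2 = 1*2 + 1 = 3, q_2 = 1*1 + 1 = 2.
  i=3: a_3=2, p_3 = 2*3 + 2 = 8, q_3 = 2*2 + 1 = 5.
  i=4: a_4=7, p_4 = 7*8 + 3 = 59, q_4 = 7*5 + 2 = 37.
  i=5: a_5=9, p_5 = 9*59 + 8 = 539, q_5 = 9*37 + 5 = 338.
  i=6: a_6=6, p_6 = 6*539 + 59 = 3293, q_6 = 6*338 + 37 = 2065.
  i=7: a_7=8, p_7 = 8*3293 + 539 = 26883, q_7 = 8*2065 + 338 = 16858.

1/1, 2/1, 3/2, 8/5, 59/37, 539/338, 3293/2065, 26883/16858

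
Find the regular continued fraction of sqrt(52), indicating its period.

Write x_i = (sqrt(52) + m_i)/d_i with (m_0, d_0) = (0, 1). a_0 = floor(sqrt(52)) = 7, since 7^2 = 49 <= 52 < 64 = 8^2.
Iterate m_{i+1} = d_i*a_i - m_i, d_{i+1} = (52 - m_{i+1}^2)/d_i, a_{i+1} = floor((a_0 + m_{i+1})/d_{i+1}):
  m_1 = 1*7 - 0 = 7, d_1 = (52 - 7^2)/1 = 3/1 = 3, a_1 = floor((7 + 7)/3) = 4.
  m_2 = 3*4 - 7 = 5, d_2 = (52 - 5^2)/3 = 27/3 = 9, a_2 = floor((7 + 5)/9) = 1.
  m_3 = 9*1 - 5 = 4, d_3 = (52 - 4^2)/9 = 36/9 = 4, a_3 = floor((7 + 4)/4) = 2.
  m_4 = 4*2 - 4 = 4, d_4 = (52 - 4^2)/4 = 36/4 = 9, a_4 = floor((7 + 4)/9) = 1.
  m_5 = 9*1 - 4 = 5, d_5 = (52 - 5^2)/9 = 27/9 = 3, a_5 = floor((7 + 5)/3) = 4.
  m_6 = 3*4 - 5 = 7, d_6 = (52 - 7^2)/3 = 3/3 = 1, a_6 = floor((7 + 7)/1) = 14.
  m_7 = 1*14 - 7 = 7, d_7 = (52 - 7^2)/1 = 3/1 = 3: (m_7, d_7) = (m_1, d_1) = (7, 3), so from here the quotients repeat a_1, ..., a_6; the period length is 6.
Hence the expansion of sqrt(52) is a_0 = 7 followed by the repeating block 4, 1, 2, 1, 4, 14 (period 6).

[7; (4, 1, 2, 1, 4, 14)]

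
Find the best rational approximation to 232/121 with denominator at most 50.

Expand x = 232/121 as a continued fraction with the Euclidean algorithm:
  232 = 1*121 + 111, so a_0 = 1.
  121 = 1*111 + 10, so a_1 = 1.
  111 = 11*10 + 1, so a_2 = 11.
  10 = 10*1 + 0, so a_3 = 10.
so x = [1; 1, 11, 10].
Convergents (p_i = a_i*p_{i-1} + p_{i-2}, q_i = a_i*q_{i-1} + q_{i-2} with p_{-2}=0, p_{-1}=1, q_{-2}=1, q_{-1}=0), until the denominator exceeds 50:
  i=0: a_0=1, p_0 = 1*1 + 0 = 1, q_0 = 1*0 + 1 = 1.
  i=1: a_1=1, p_1 = 1*1 + 1 = 2, q_1 = 1*1 + 0 = 1.
  i=2: a_2=11, p_2 = 11*2 + 1 = 23, q_2 = 11*1 + 1 = 12.
  i=3: a_3=10, p_3 = 10*23 + 2 = 232, q_3 = 10*12 + 1 = 121.
q_3 = 121 > 50, so the last convergent with denominator <= 50 is p_2/q_2 = 23/12.
The closest fraction with denominator <= 50 is either p_2/q_2 or the intermediate fraction (k*p_2 + p_1)/(k*q_2 + q_1) with the largest k >= 1 whose denominator stays <= 50; these approach x as k grows, and every other convergent or intermediate fraction in range is farther away.
Largest k: floor((50 - q_1)/q_2) = floor((50 - 1)/12) = 4.
That gives (4*23 + 2)/(4*12 + 1) = 94/49.
Compare the errors: |x - 23/12| = |232*12 - 23*121|/(121*12) = 1/1452, and |x - 94/49| = |232*49 - 94*121|/(121*49) = 6/5929.
Cross-multiplying, 1*5929 = 5929 < 8712 = 6*1452, so 1/1452 is smaller: the convergent 23/12 is closer to x than 94/49.

23/12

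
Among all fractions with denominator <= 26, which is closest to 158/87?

Expand x = 158/87 as a continued fraction with the Euclidean algorithm:
  158 = 1*87 + 71, so a_0 = 1.
  87 = 1*71 + 16, so a_1 = 1.
  71 = 4*16 + 7, so a_2 = 4.
  16 = 2*7 + 2, so a_3 = 2.
  7 = 3*2 + 1, so a_4 = 3.
  2 = 2*1 + 0, so a_5 = 2.
so x = [1; 1, 4, 2, 3, 2].
Convergents (p_i = a_i*p_{i-1} + p_{i-2}, q_i = a_i*q_{i-1} + q_{i-2} with p_{-2}=0, p_{-1}=1, q_{-2}=1, q_{-1}=0), until the denominator exceeds 26:
  i=0: a_0=1, p_0 = 1*1 + 0 = 1, q_0 = 1*0 + 1 = 1.
  i=1: a_1=1, p_1 = 1*1 + 1 = 2, q_1 = 1*1 + 0 = 1.
  i=2: a_2=4, p_2 = 4*2 + 1 = 9, q_2 = 4*1 + 1 = 5.
  i=3: a_3=2, p_3 = 2*9 + 2 = 20, q_3 = 2*5 + 1 = 11.
  i=4: a_4=3, p_4 = 3*20 + 9 = 69, q_4 = 3*11 + 5 = 38.
q_4 = 38 > 26, so the last convergent with denominator <= 26 is p_3/q_3 = 20/11.
The closest fraction with denominator <= 26 is either p_3/q_3 or the intermediate fraction (k*p_3 + p_2)/(k*q_3 + q_2) with the largest k >= 1 whose denominator stays <= 26; these approach x as k grows, and every other convergent or intermediate fraction in range is farther away.
Largest k: floor((26 - q_2)/q_3) = floor((26 - 5)/11) = 1.
That gives (1*20 + 9)/(1*11 + 5) = 29/16.
Compare the errors: |x - 20/11| = |158*11 - 20*87|/(87*11) = 2/957, and |x - 29/16| = |158*16 - 29*87|/(87*16) = 5/1392.
Cross-multiplying, 2*1392 = 2784 < 4785 = 5*957, so 2/957 is smaller: the convergent 20/11 is closer to x than 29/16.

20/11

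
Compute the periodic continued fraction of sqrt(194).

Write x_i = (sqrt(194) + m_i)/d_i with (m_0, d_0) = (0, 1). a_0 = floor(sqrt(194)) = 13, since 13^2 = 169 <= 194 < 196 = 14^2.
Iterate m_{i+1} = d_i*a_i - m_i, d_{i+1} = (194 - m_{i+1}^2)/d_i, a_{i+1} = floor((a_0 + m_{i+1})/d_{i+1}):
  m_1 = 1*13 - 0 = 13, d_1 = (194 - 13^2)/1 = 25/1 = 25, a_1 = floor((13 + 13)/25) = 1.
  m_2 = 25*1 - 13 = 12, d_2 = (194 - 12^2)/25 = 50/25 = 2, a_2 = floor((13 + 12)/2) = 12.
  m_3 = 2*12 - 12 = 12, d_3 = (194 - 12^2)/2 = 50/2 = 25, a_3 = floor((13 + 12)/25) = 1.
  m_4 = 25*1 - 12 = 13, d_4 = (194 - 13^2)/25 = 25/25 = 1, a_4 = floor((13 + 13)/1) = 26.
  m_5 = 1*26 - 13 = 13, d_5 = (194 - 13^2)/1 = 25/1 = 25: (m_5, d_5) = (m_1, d_1) = (13, 25), so from here the quotients repeat a_1, ..., a_4; the period length is 4.
Hence the expansion of sqrt(194) is a_0 = 13 followed by the repeating block 1, 12, 1, 26 (period 4).

[13; (1, 12, 1, 26)]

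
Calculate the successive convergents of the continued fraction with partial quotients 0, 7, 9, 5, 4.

Using the convergent recurrence p_i = a_i*p_{i-1} + p_{i-2}, q_i = a_i*q_{i-1} + q_{i-2} with p_{-2}=0, p_{-1}=1, q_{-2}=1, q_{-1}=0:
  i=0: a_0=0, p_0 = 0*1 + 0 = 0, q_0 = 0*0 + 1 = 1.
  i=1: a_1=7, p_1 = 7*0 + 1 = 1, q_1 = 7*1 + 0 = 7.
  i=2: a_2=9, p_2 = 9*1 + 0 = 9, q_2 = 9*7 + 1 = 64.
  i=3: a_3=5, p_3 = 5*9 + 1 = 46, q_3 = 5*64 + 7 = 327.
  i=4: a_4=4, p_4 = 4*46 + 9 = 193, q_4 = 4*327 + 64 = 1372.

0/1, 1/7, 9/64, 46/327, 193/1372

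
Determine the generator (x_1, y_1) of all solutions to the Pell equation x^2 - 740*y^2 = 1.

(x, y) = (9249, 340)

First expand sqrt(740) as a continued fraction. With x_i = (sqrt(740) + m_i)/d_i and (m_0, d_0) = (0, 1): a_0 = floor(sqrt(740)) = 27, since 27^2 = 729 <= 740 < 784 = 28^2.
Iterate m_{i+1} = d_i*a_i - m_i, d_{i+1} = (740 - m_{i+1}^2)/d_i, a_{i+1} = floor((a_0 + m_{i+1})/d_{i+1}):
  m_1 = 1*27 - 0 = 27, d_1 = (740 - 27^2)/1 = 11/1 = 11, a_1 = floor((27 + 27)/11) = 4.
  m_2 = 11*4 - 27 = 17, d_2 = (740 - 17^2)/11 = 451/11 = 41, a_2 = floor((27 + 17)/41) = 1.
  m_3 = 41*1 - 17 = 24, d_3 = (740 - 24^2)/41 = 164/41 = 4, a_3 = floor((27 + 24)/4) = 12.
  m_4 = 4*12 - 24 = 24, d_4 = (740 - 24^2)/4 = 164/4 = 41, a_4 = floor((27 + 24)/41) = 1.
  m_5 = 41*1 - 24 = 17, d_5 = (740 - 17^2)/41 = 451/41 = 11, a_5 = floor((27 + 17)/11) = 4.
  m_6 = 11*4 - 17 = 27, d_6 = (740 - 27^2)/11 = 11/11 = 1, a_6 = floor((27 + 27)/1) = 54.
  m_7 = 1*54 - 27 = 27, d_7 = (740 - 27^2)/1 = 11/1 = 11: (m_7, d_7) = (m_1, d_1) = (27, 11), so from here the quotients repeat a_1, ..., a_6; the period length is 6.
So sqrt(740) = [27; (4, 1, 12, 1, 4, 54)] with period length k = 6.
k is even, so the fundamental solution of x^2 - 740y^2 = 1 is (p_{k-1}, q_{k-1}) = (p_5, q_5); compute convergents through index 5.
Convergents (p_i = a_i*p_{i-1} + p_{i-2}, q_i = a_i*q_{i-1} + q_{i-2} with p_{-2}=0, p_{-1}=1, q_{-2}=1, q_{-1}=0):
  i=0: a_0=27, p_0 = 27*1 + 0 = 27, q_0 = 27*0 + 1 = 1.
  i=1: a_1=4, p_1 = 4*27 + 1 = 109, q_1 = 4*1 + 0 = 4.
  i=2: a_2=1, p_2 = 1*109 + 27 = 136, q_2 = 1*4 + 1 = 5.
  i=3: a_3=12, p_3 = 12*136 + 109 = 1741, q_3 = 12*5 + 4 = 64.
  i=4: a_4=1, p_4 = 1*1741 + 136 = 1877, q_4 = 1*64 + 5 = 69.
  i=5: a_5=4, p_5 = 4*1877 + 1741 = 9249, q_5 = 4*69 + 64 = 340.
Check: 9249^2 - 740*340^2 = 85544001 - 85544000 = 1, so (x, y) = (9249, 340) solves the equation, and by the theorem it is the least positive solution.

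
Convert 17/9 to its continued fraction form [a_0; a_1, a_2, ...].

Run the Euclidean algorithm on 17 and 9; the successive quotients are the partial quotients a_0, a_1, ... (each step inverts the fractional part left over by the previous one):
  17 = 1*9 + 8, so a_0 = 1.
  9 = 1*8 + 1, so a_1 = 1.
  8 = 8*1 + 0, so a_2 = 8.
The remainder reaches 0 after 3 divisions, so the expansion has 3 partial quotients, read off in order.

[1; 1, 8]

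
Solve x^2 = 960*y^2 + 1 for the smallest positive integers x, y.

(x, y) = (31, 1)

First expand sqrt(960) as a continued fraction. With x_i = (sqrt(960) + m_i)/d_i and (m_0, d_0) = (0, 1): a_0 = floor(sqrt(960)) = 30, since 30^2 = 900 <= 960 < 961 = 31^2.
Iterate m_{i+1} = d_i*a_i - m_i, d_{i+1} = (960 - m_{i+1}^2)/d_i, a_{i+1} = floor((a_0 + m_{i+1})/d_{i+1}):
  m_1 = 1*30 - 0 = 30, d_1 = (960 - 30^2)/1 = 60/1 = 60, a_1 = floor((30 + 30)/60) = 1.
  m_2 = 60*1 - 30 = 30, d_2 = (960 - 30^2)/60 = 60/60 = 1, a_2 = floor((30 + 30)/1) = 60.
  m_3 = 1*60 - 30 = 30, d_3 = (960 - 30^2)/1 = 60/1 = 60: (m_3, d_3) = (m_1, d_1) = (30, 60), so from here the quotients repeat a_1, a_2; the period length is 2.
So sqrt(960) = [30; (1, 60)] with period length k = 2.
k is even, so the fundamental solution of x^2 - 960y^2 = 1 is (p_{k-1}, q_{k-1}) = (p_1, q_1); compute convergents through index 1.
Convergents (p_i = a_i*p_{i-1} + p_{i-2}, q_i = a_i*q_{i-1} + q_{i-2} with p_{-2}=0, p_{-1}=1, q_{-2}=1, q_{-1}=0):
  i=0: a_0=30, p_0 = 30*1 + 0 = 30, q_0 = 30*0 + 1 = 1.
  i=1: a_1=1, p_1 = 1*30 + 1 = 31, q_1 = 1*1 + 0 = 1.
Check: 31^2 - 960*1^2 = 961 - 960 = 1, so (x, y) = (31, 1) solves the equation, and by the theorem it is the least positive solution.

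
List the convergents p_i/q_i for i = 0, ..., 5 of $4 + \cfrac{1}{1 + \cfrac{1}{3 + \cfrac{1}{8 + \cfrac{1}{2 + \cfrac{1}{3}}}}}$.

Using the convergent recurrence p_i = a_i*p_{i-1} + p_{i-2}, q_i = a_i*q_{i-1} + q_{i-2} with p_{-2}=0, p_{-1}=1, q_{-2}=1, q_{-1}=0:
  i=0: a_0=4, p_0 = 4*1 + 0 = 4, q_0 = 4*0 + 1 = 1.
  i=1: a_1=1, p_1 = 1*4 + 1 = 5, q_1 = 1*1 + 0 = 1.
  i=2: a_2=3, p_2 = 3*5 + 4 = 19, q_2 = 3*1 + 1 = 4.
  i=3: a_3=8, p_3 = 8*19 + 5 = 157, q_3 = 8*4 + 1 = 33.
  i=4: a_4=2, p_4 = 2*157 + 19 = 333, q_4 = 2*33 + 4 = 70.
  i=5: a_5=3, p_5 = 3*333 + 157 = 1156, q_5 = 3*70 + 33 = 243.

4/1, 5/1, 19/4, 157/33, 333/70, 1156/243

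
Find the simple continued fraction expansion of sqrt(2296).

Write x_i = (sqrt(2296) + m_i)/d_i with (m_0, d_0) = (0, 1). a_0 = floor(sqrt(2296)) = 47, since 47^2 = 2209 <= 2296 < 2304 = 48^2.
Iterate m_{i+1} = d_i*a_i - m_i, d_{i+1} = (2296 - m_{i+1}^2)/d_i, a_{i+1} = floor((a_0 + m_{i+1})/d_{i+1}):
  m_1 = 1*47 - 0 = 47, d_1 = (2296 - 47^2)/1 = 87/1 = 87, a_1 = floor((47 + 47)/87) = 1.
  m_2 = 87*1 - 47 = 40, d_2 = (2296 - 40^2)/87 = 696/87 = 8, a_2 = floor((47 + 40)/8) = 10.
  m_3 = 8*10 - 40 = 40, d_3 = (2296 - 40^2)/8 = 696/8 = 87, a_3 = floor((47 + 40)/87) = 1.
  m_4 = 87*1 - 40 = 47, d_4 = (2296 - 47^2)/87 = 87/87 = 1, a_4 = floor((47 + 47)/1) = 94.
  m_5 = 1*94 - 47 = 47, d_5 = (2296 - 47^2)/1 = 87/1 = 87: (m_5, d_5) = (m_1, d_1) = (47, 87), so from here the quotients repeat a_1, ..., a_4; the period length is 4.
Hence the expansion of sqrt(2296) is a_0 = 47 followed by the repeating block 1, 10, 1, 94 (period 4).

[47; (1, 10, 1, 94)]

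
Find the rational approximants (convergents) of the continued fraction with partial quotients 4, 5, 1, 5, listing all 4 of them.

Using the convergent recurrence p_i = a_i*p_{i-1} + p_{i-2}, q_i = a_i*q_{i-1} + q_{i-2} with p_{-2}=0, p_{-1}=1, q_{-2}=1, q_{-1}=0:
  i=0: a_0=4, p_0 = 4*1 + 0 = 4, q_0 = 4*0 + 1 = 1.
  i=1: a_1=5, p_1 = 5*4 + 1 = 21, q_1 = 5*1 + 0 = 5.
  i=2: a_2=1, p_2 = 1*21 + 4 = 25, q_2 = 1*5 + 1 = 6.
  i=3: a_3=5, p_3 = 5*25 + 21 = 146, q_3 = 5*6 + 5 = 35.

4/1, 21/5, 25/6, 146/35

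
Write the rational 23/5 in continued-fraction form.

Run the Euclidean algorithm on 23 and 5; the successive quotients are the partial quotients a_0, a_1, ... (each step inverts the fractional part left over by the previous one):
  23 = 4*5 + 3, so a_0 = 4.
  5 = 1*3 + 2, so a_1 = 1.
  3 = 1*2 + 1, so a_2 = 1.
  2 = 2*1 + 0, so a_3 = 2.
The remainder reaches 0 after 4 divisions, so the expansion has 4 partial quotients, read off in order.

[4; 1, 1, 2]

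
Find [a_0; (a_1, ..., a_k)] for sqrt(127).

Write x_i = (sqrt(127) + m_i)/d_i with (m_0, d_0) = (0, 1). a_0 = floor(sqrt(127)) = 11, since 11^2 = 121 <= 127 < 144 = 12^2.
Iterate m_{i+1} = d_i*a_i - m_i, d_{i+1} = (127 - m_{i+1}^2)/d_i, a_{i+1} = floor((a_0 + m_{i+1})/d_{i+1}):
  m_1 = 1*11 - 0 = 11, d_1 = (127 - 11^2)/1 = 6/1 = 6, a_1 = floor((11 + 11)/6) = 3.
  m_2 = 6*3 - 11 = 7, d_2 = (127 - 7^2)/6 = 78/6 = 13, a_2 = floor((11 + 7)/13) = 1.
  m_3 = 13*1 - 7 = 6, d_3 = (127 - 6^2)/13 = 91/13 = 7, a_3 = floor((11 + 6)/7) = 2.
  m_4 = 7*2 - 6 = 8, d_4 = (127 - 8^2)/7 = 63/7 = 9, a_4 = floor((11 + 8)/9) = 2.
  m_5 = 9*2 - 8 = 10, d_5 = (127 - 10^2)/9 = 27/9 = 3, a_5 = floor((11 + 10)/3) = 7.
  m_6 = 3*7 - 10 = 11, d_6 = (127 - 11^2)/3 = 6/3 = 2, a_6 = floor((11 + 11)/2) = 11.
  m_7 = 2*11 - 11 = 11, d_7 = (127 - 11^2)/2 = 6/2 = 3, a_7 = floor((11 + 11)/3) = 7.
  m_8 = 3*7 - 11 = 10, d_8 = (127 - 10^2)/3 = 27/3 = 9, a_8 = floor((11 + 10)/9) = 2.
  m_9 = 9*2 - 10 = 8, d_9 = (127 - 8^2)/9 = 63/9 = 7, a_9 = floor((11 + 8)/7) = 2.
  m_10 = 7*2 - 8 = 6, d_10 = (127 - 6^2)/7 = 91/7 = 13, a_10 = floor((11 + 6)/13) = 1.
  m_11 = 13*1 - 6 = 7, d_11 = (127 - 7^2)/13 = 78/13 = 6, a_11 = floor((11 + 7)/6) = 3.
  m_12 = 6*3 - 7 = 11, d_12 = (127 - 11^2)/6 = 6/6 = 1, a_12 = floor((11 + 11)/1) = 22.
  m_13 = 1*22 - 11 = 11, d_13 = (127 - 11^2)/1 = 6/1 = 6: (m_13, d_13) = (m_1, d_1) = (11, 6), so from here the quotients repeat a_1, ..., a_12; the period length is 12.
Hence the expansion of sqrt(127) is a_0 = 11 followed by the repeating block 3, 1, 2, 2, 7, 11, 7, 2, 2, 1, 3, 22 (period 12).

[11; (3, 1, 2, 2, 7, 11, 7, 2, 2, 1, 3, 22)]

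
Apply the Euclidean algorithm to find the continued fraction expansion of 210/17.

[12; 2, 1, 5]

Run the Euclidean algorithm on 210 and 17; the successive quotients are the partial quotients a_0, a_1, ... (each step inverts the fractional part left over by the previous one):
  210 = 12*17 + 6, so a_0 = 12.
  17 = 2*6 + 5, so a_1 = 2.
  6 = 1*5 + 1, so a_2 = 1.
  5 = 5*1 + 0, so a_3 = 5.
The remainder reaches 0 after 4 divisions, so the expansion has 4 partial quotients, read off in order.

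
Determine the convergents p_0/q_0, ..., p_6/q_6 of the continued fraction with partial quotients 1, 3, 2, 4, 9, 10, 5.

1/1, 4/3, 9/7, 40/31, 369/286, 3730/2891, 19019/14741

Using the convergent recurrence p_i = a_i*p_{i-1} + p_{i-2}, q_i = a_i*q_{i-1} + q_{i-2} with p_{-2}=0, p_{-1}=1, q_{-2}=1, q_{-1}=0:
  i=0: a_0=1, p_0 = 1*1 + 0 = 1, q_0 = 1*0 + 1 = 1.
  i=1: a_1=3, p_1 = 3*1 + 1 = 4, q_1 = 3*1 + 0 = 3.
  i=2: a_2=2, p_2 = 2*4 + 1 = 9, q_2 = 2*3 + 1 = 7.
  i=3: a_3=4, p_3 = 4*9 + 4 = 40, q_3 = 4*7 + 3 = 31.
  i=4: a_4=9, p_4 = 9*40 + 9 = 369, q_4 = 9*31 + 7 = 286.
  i=5: a_5=10, p_5 = 10*369 + 40 = 3730, q_5 = 10*286 + 31 = 2891.
  i=6: a_6=5, p_6 = 5*3730 + 369 = 19019, q_6 = 5*2891 + 286 = 14741.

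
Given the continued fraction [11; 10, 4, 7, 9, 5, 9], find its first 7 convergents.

Using the convergent recurrence p_i = a_i*p_{i-1} + p_{i-2}, q_i = a_i*q_{i-1} + q_{i-2} with p_{-2}=0, p_{-1}=1, q_{-2}=1, q_{-1}=0:
  i=0: a_0=11, p_0 = 11*1 + 0 = 11, q_0 = 11*0 + 1 = 1.
  i=1: a_1=10, p_1 = 10*11 + 1 = 111, q_1 = 10*1 + 0 = 10.
  i=2: a_2=4, p_2 = 4*111 + 11 = 455, q_2 = 4*10 + 1 = 41.
  i=3: a_3=7, p_3 = 7*455 + 111 = 3296, q_3 = 7*41 + 10 = 297.
  i=4: a_4=9, p_4 = 9*3296 + 455 = 30119, q_4 = 9*297 + 41 = 2714.
  i=5: a_5=5, p_5 = 5*30119 + 3296 = 153891, q_5 = 5*2714 + 297 = 13867.
  i=6: a_6=9, p_6 = 9*153891 + 30119 = 1415138, q_6 = 9*13867 + 2714 = 127517.

11/1, 111/10, 455/41, 3296/297, 30119/2714, 153891/13867, 1415138/127517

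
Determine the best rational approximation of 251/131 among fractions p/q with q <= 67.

23/12

Expand x = 251/131 as a continued fraction with the Euclidean algorithm:
  251 = 1*131 + 120, so a_0 = 1.
  131 = 1*120 + 11, so a_1 = 1.
  120 = 10*11 + 10, so a_2 = 10.
  11 = 1*10 + 1, so a_3 = 1.
  10 = 10*1 + 0, so a_4 = 10.
so x = [1; 1, 10, 1, 10].
Convergents (p_i = a_i*p_{i-1} + p_{i-2}, q_i = a_i*q_{i-1} + q_{i-2} with p_{-2}=0, p_{-1}=1, q_{-2}=1, q_{-1}=0), until the denominator exceeds 67:
  i=0: a_0=1, p_0 = 1*1 + 0 = 1, q_0 = 1*0 + 1 = 1.
  i=1: a_1=1, p_1 = 1*1 + 1 = 2, q_1 = 1*1 + 0 = 1.
  i=2: a_2=10, p_2 = 10*2 + 1 = 21, q_2 = 10*1 + 1 = 11.
  i=3: a_3=1, p_3 = 1*21 + 2 = 23, q_3 = 1*11 + 1 = 12.
  i=4: a_4=10, p_4 = 10*23 + 21 = 251, q_4 = 10*12 + 11 = 131.
q_4 = 131 > 67, so the last convergent with denominator <= 67 is p_3/q_3 = 23/12.
The closest fraction with denominator <= 67 is either p_3/q_3 or the intermediate fraction (k*p_3 + p_2)/(k*q_3 + q_2) with the largest k >= 1 whose denominator stays <= 67; these approach x as k grows, and every other convergent or intermediate fraction in range is farther away.
Largest k: floor((67 - q_2)/q_3) = floor((67 - 11)/12) = 4.
That gives (4*23 + 21)/(4*12 + 11) = 113/59.
Compare the errors: |x - 23/12| = |251*12 - 23*131|/(131*12) = 1/1572, and |x - 113/59| = |251*59 - 113*131|/(131*59) = 6/7729.
Cross-multiplying, 1*7729 = 7729 < 9432 = 6*1572, so 1/1572 is smaller: the convergent 23/12 is closer to x than 113/59.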